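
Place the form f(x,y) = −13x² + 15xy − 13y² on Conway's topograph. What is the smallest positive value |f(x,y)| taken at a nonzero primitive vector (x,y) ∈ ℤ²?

translate: b→11 (≡-15 mod 26), so (13,-15,13)→(13,11,11)
flip: (13,11,11)→(11,-11,13)
translate: b→11 (≡-11 mod 22), so (11,-11,13)→(11,11,13)
reduced (well bottom): (11,11,13) with a≤c, −a<b≤a
well minimum |f| = |-11| = 11 (negative-definite)

11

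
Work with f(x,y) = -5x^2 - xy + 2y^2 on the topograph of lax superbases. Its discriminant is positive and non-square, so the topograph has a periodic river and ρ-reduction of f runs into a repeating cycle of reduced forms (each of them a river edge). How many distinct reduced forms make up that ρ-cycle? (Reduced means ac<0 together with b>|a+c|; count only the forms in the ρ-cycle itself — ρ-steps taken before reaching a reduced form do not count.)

D = 41, ⌊√D⌋ = 6
descent: ρ → (2,5,-2)  [lands on river]
river: ρ → (-2,3,4)
river: ρ → (4,5,-1)
river: ρ → (-1,5,4)
river: ρ → (4,3,-2)
river: ρ → (-2,5,2)
river: ρ → (2,3,-4)
river: ρ → (-4,5,1)
river: ρ → (1,5,-4)
river: ρ → (-4,3,2)
ρ-cycle length = 10 (tail of 1 descent step not counted)

10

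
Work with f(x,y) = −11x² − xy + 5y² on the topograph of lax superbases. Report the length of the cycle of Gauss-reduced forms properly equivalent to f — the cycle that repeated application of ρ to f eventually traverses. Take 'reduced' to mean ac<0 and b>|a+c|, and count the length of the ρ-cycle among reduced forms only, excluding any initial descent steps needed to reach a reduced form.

D = 221, ⌊√D⌋ = 14
descent: ρ → (5,11,-5)  [lands on river]
river: ρ → (-5,9,7)
river: ρ → (7,5,-7)
river: ρ → (-7,9,5)
ρ-cycle length = 4 (tail of 1 descent step not counted)

4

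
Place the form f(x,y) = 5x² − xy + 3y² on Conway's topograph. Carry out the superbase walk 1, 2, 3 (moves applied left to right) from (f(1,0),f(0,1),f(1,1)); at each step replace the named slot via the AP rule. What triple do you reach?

start (5,3,7) = (f(1,0),f(0,1),f(1,1))
replace slot 1: 2·(3+7) − 5 = 15 → (15,3,7)
replace slot 2: 2·(15+7) − 3 = 41 → (15,41,7)
replace slot 3: 2·(15+41) − 7 = 105 → (15,41,105)

15,41,105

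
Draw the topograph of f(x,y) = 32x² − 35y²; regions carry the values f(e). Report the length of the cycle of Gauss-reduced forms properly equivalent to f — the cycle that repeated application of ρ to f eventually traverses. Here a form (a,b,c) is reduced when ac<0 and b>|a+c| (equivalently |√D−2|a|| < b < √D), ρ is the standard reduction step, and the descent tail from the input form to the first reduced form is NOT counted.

D = 4480, ⌊√D⌋ = 66
descent: ρ → (-35,0,32)
descent: ρ → (32,64,-3)  [lands on river]
river: ρ → (-3,62,53)
river: ρ → (53,44,-12)
river: ρ → (-12,52,37)
river: ρ → (37,22,-27)
river: ρ → (-27,32,32)
river: ρ → (32,32,-27)
river: ρ → (-27,22,37)
river: ρ → (37,52,-12)
river: ρ → (-12,44,53)
river: ρ → (53,62,-3)
river: ρ → (-3,64,32)
ρ-cycle length = 12 (tail of 2 descent steps not counted)

12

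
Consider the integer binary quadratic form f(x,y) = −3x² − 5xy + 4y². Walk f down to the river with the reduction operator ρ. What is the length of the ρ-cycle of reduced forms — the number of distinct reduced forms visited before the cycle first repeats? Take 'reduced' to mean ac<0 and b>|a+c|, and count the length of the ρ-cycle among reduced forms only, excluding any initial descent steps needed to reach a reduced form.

D = 73, ⌊√D⌋ = 8
descent: ρ → (4,5,-3)  [lands on river]
river: ρ → (-3,7,2)
river: ρ → (2,5,-6)
river: ρ → (-6,7,1)
river: ρ → (1,7,-6)
river: ρ → (-6,5,2)
river: ρ → (2,7,-3)
river: ρ → (-3,5,4)
river: ρ → (4,3,-4)
river: ρ → (-4,5,3)
river: ρ → (3,7,-2)
river: ρ → (-2,5,6)
river: ρ → (6,7,-1)
river: ρ → (-1,7,6)
river: ρ → (6,5,-2)
river: ρ → (-2,7,3)
river: ρ → (3,5,-4)
river: ρ → (-4,3,4)
ρ-cycle length = 18 (tail of 1 descent step not counted)

18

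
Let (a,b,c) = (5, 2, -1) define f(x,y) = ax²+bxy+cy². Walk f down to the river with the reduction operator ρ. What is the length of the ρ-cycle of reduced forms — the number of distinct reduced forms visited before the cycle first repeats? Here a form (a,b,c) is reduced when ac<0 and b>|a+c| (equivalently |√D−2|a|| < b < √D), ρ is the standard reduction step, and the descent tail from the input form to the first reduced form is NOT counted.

D = 24, ⌊√D⌋ = 4
descent: ρ → (-1,4,2)  [lands on river]
river: ρ → (2,4,-1)
ρ-cycle length = 2 (tail of 1 descent step not counted)

2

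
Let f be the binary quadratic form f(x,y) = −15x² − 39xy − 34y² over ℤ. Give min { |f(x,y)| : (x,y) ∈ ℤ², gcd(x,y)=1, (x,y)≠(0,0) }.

translate: b→9 (≡39 mod 30), so (15,39,34)→(15,9,10)
flip: (15,9,10)→(10,-9,15)
reduced (well bottom): (10,-9,15) with a≤c, −a<b≤a
well minimum |f| = |-10| = 10 (negative-definite)

10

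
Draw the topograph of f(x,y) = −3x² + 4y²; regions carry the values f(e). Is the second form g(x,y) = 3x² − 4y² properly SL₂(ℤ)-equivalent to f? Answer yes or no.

D₁ = 48, D₂ = 48
river cycle of f (length 2): (-3, 6, 1), (1, 6, -3)
river cycle of g (length 2): (3, 6, -1), (-1, 6, 3)
cycles differ ⇒ inequivalent

no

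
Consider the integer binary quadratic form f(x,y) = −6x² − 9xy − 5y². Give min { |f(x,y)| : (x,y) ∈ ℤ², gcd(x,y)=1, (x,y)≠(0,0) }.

translate: b→-3 (≡9 mod 12), so (6,9,5)→(6,-3,2)
flip: (6,-3,2)→(2,3,6)
translate: b→-1 (≡3 mod 4), so (2,3,6)→(2,-1,5)
reduced (well bottom): (2,-1,5) with a≤c, −a<b≤a
well minimum |f| = |-2| = 2 (negative-definite)

2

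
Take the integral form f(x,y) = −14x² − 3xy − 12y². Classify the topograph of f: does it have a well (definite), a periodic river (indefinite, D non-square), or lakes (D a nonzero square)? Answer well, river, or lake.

D = b²−4ac = (-3)² − 4·(-14)·(-12) = -663
D < 0 ⇒ definite ⇒ every region one sign ⇒ single well

well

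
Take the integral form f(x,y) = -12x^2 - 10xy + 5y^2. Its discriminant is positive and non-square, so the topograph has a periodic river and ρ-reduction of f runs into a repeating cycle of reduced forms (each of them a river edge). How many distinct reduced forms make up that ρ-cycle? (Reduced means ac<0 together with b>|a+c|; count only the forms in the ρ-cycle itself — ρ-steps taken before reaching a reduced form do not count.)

D = 340, ⌊√D⌋ = 18
descent: ρ → (5,10,-12)  [lands on river]
river: ρ → (-12,14,3)
river: ρ → (3,16,-7)
river: ρ → (-7,12,7)
river: ρ → (7,16,-3)
river: ρ → (-3,14,12)
river: ρ → (12,10,-5)
river: ρ → (-5,10,12)
river: ρ → (12,14,-3)
river: ρ → (-3,16,7)
river: ρ → (7,12,-7)
river: ρ → (-7,16,3)
river: ρ → (3,14,-12)
river: ρ → (-12,10,5)
ρ-cycle length = 14 (tail of 1 descent step not counted)

14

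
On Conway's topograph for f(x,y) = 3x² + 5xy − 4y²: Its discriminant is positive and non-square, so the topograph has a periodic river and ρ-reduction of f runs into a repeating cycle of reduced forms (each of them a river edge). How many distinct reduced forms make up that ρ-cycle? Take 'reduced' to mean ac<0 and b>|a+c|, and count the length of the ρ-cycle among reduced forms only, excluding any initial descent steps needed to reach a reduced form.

D = 73, ⌊√D⌋ = 8
river: ρ → (-4,3,4)
river: ρ → (4,5,-3)
river: ρ → (-3,7,2)
river: ρ → (2,5,-6)
river: ρ → (-6,7,1)
river: ρ → (1,7,-6)
river: ρ → (-6,5,2)
river: ρ → (2,7,-3)
river: ρ → (-3,5,4)
river: ρ → (4,3,-4)
river: ρ → (-4,5,3)
river: ρ → (3,7,-2)
river: ρ → (-2,5,6)
river: ρ → (6,7,-1)
river: ρ → (-1,7,6)
river: ρ → (6,5,-2)
river: ρ → (-2,7,3)
river: ρ → (3,5,-4)
ρ-cycle length = 18 (tail of 0 descent steps not counted)

18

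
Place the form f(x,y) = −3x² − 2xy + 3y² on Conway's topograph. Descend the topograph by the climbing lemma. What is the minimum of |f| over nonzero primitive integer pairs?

descent: ρ → (3,2,-3)  [lands on river]
river: ρ → (-3,4,2)
river: ρ → (2,4,-3)
river: ρ → (-3,2,3)
river: ρ → (3,4,-2)
river: ρ → (-2,4,3)
closes: descent 1, river 6
min |a| on river = 2

2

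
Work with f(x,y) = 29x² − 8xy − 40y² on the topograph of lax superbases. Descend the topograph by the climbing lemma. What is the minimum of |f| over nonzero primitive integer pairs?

descent: ρ → (-40,8,29)
descent: ρ → (29,50,-19)  [lands on river]
river: ρ → (-19,64,8)
river: ρ → (8,64,-19)
river: ρ → (-19,50,29)
river: ρ → (29,66,-3)
river: ρ → (-3,66,29)
closes: descent 2, river 6
min |a| on river = 3

3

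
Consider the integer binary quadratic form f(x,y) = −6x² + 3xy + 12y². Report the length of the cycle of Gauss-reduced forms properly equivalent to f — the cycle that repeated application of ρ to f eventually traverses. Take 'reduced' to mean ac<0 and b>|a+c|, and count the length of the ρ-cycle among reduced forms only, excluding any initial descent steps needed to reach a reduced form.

D = 297, ⌊√D⌋ = 17
descent: ρ → (12,-3,-6)
descent: ρ → (-6,15,3)  [lands on river]
river: ρ → (3,15,-6)
river: ρ → (-6,9,9)
river: ρ → (9,9,-6)
ρ-cycle length = 4 (tail of 2 descent steps not counted)

4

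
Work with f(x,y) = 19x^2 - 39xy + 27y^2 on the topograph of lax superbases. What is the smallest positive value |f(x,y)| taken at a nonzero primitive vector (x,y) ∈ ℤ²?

translate: b→-1 (≡-39 mod 38), so (19,-39,27)→(19,-1,7)
flip: (19,-1,7)→(7,1,19)
reduced (well bottom): (7,1,19) with a≤c, −a<b≤a
well minimum = a = 7

7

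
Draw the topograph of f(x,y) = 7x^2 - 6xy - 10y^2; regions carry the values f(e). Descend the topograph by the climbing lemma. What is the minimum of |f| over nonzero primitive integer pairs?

descent: ρ → (-10,6,7)  [lands on river]
river: ρ → (7,8,-9)
river: ρ → (-9,10,6)
river: ρ → (6,14,-5)
river: ρ → (-5,16,3)
river: ρ → (3,14,-10)
closes: descent 1, river 6
min |a| on river = 3

3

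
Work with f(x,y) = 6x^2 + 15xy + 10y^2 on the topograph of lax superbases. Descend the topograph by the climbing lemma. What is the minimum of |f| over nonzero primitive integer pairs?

translate: b→3 (≡15 mod 12), so (6,15,10)→(6,3,1)
flip: (6,3,1)→(1,-3,6)
translate: b→1 (≡-3 mod 2), so (1,-3,6)→(1,1,4)
reduced (well bottom): (1,1,4) with a≤c, −a<b≤a
well minimum = a = 1

1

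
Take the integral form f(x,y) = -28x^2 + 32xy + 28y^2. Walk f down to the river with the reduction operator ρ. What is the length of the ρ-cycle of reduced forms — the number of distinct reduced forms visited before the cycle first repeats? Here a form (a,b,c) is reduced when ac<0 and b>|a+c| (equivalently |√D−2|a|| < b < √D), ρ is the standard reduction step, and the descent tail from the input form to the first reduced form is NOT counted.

D = 4160, ⌊√D⌋ = 64
river: ρ → (28,24,-32)
river: ρ → (-32,40,20)
river: ρ → (20,40,-32)
river: ρ → (-32,24,28)
river: ρ → (28,32,-28)
river: ρ → (-28,24,32)
river: ρ → (32,40,-20)
river: ρ → (-20,40,32)
river: ρ → (32,24,-28)
river: ρ → (-28,32,28)
ρ-cycle length = 10 (tail of 0 descent steps not counted)

10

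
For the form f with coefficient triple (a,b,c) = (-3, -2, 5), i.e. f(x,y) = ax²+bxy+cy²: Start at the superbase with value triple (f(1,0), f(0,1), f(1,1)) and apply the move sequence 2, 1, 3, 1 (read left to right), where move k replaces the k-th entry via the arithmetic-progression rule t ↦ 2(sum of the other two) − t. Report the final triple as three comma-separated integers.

start (-3,5,0) = (f(1,0),f(0,1),f(1,1))
replace slot 2: 2·((-3)+0) − 5 = -11 → (-3,-11,0)
replace slot 1: 2·((-11)+0) − (-3) = -19 → (-19,-11,0)
replace slot 3: 2·((-19)+(-11)) − 0 = -60 → (-19,-11,-60)
replace slot 1: 2·((-11)+(-60)) − (-19) = -123 → (-123,-11,-60)

-123,-11,-60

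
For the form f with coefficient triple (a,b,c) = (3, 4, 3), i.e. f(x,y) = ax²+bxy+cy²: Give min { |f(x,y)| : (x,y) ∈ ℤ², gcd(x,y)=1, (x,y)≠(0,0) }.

translate: b→-2 (≡4 mod 6), so (3,4,3)→(3,-2,2)
flip: (3,-2,2)→(2,2,3)
reduced (well bottom): (2,2,3) with a≤c, −a<b≤a
well minimum = a = 2

2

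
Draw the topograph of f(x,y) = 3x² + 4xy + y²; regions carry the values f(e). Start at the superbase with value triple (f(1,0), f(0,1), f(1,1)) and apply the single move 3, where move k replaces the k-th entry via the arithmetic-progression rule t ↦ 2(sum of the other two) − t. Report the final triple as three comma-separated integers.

start (3,1,8) = (f(1,0),f(0,1),f(1,1))
replace slot 3: 2·(3+1) − 8 = 0 → (3,1,0)

3,1,0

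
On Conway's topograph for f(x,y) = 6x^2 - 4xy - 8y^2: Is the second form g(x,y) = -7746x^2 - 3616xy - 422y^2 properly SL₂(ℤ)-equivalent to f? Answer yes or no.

D₁ = 208, D₂ = 208
river cycle of f (length 10): (-8, 4, 6), (6, 8, -6), (-6, 4, 8), (8, 12, -2), (-2, 12, 8), (8, 4, -6), (-6, 8, 6), (6, 4, -8), (-8, 12, 2), (2, 12, -8)
river cycle of g (length 10): (-6, 4, 8), (8, 12, -2), (-2, 12, 8), (8, 4, -6), (-6, 8, 6), (6, 4, -8), (-8, 12, 2), (2, 12, -8), (-8, 4, 6), (6, 8, -6)
cycles coincide ⇒ equivalent

yes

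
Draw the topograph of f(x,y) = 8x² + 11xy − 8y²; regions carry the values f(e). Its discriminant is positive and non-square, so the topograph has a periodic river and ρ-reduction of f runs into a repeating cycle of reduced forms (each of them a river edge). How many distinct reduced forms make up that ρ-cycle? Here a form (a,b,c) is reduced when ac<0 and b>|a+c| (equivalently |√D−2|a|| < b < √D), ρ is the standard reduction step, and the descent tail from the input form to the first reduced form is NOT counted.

D = 377, ⌊√D⌋ = 19
river: ρ → (-8,5,11)
river: ρ → (11,17,-2)
river: ρ → (-2,19,2)
river: ρ → (2,17,-11)
river: ρ → (-11,5,8)
river: ρ → (8,11,-8)
ρ-cycle length = 6 (tail of 0 descent steps not counted)

6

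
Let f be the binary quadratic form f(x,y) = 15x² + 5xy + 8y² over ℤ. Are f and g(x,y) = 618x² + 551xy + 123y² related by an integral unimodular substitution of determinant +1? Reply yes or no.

D₁ = -455, D₂ = -455
f: flip: (15,5,8)→(8,-5,15)
f: reduced (well bottom): (8,-5,15) with a≤c, −a<b≤a
g: flip: (618,551,123)→(123,-551,618)
g: translate: b→-59 (≡-551 mod 246), so (123,-551,618)→(123,-59,8)
g: flip: (123,-59,8)→(8,59,123)
g: translate: b→-5 (≡59 mod 16), so (8,59,123)→(8,-5,15)
g: reduced (well bottom): (8,-5,15) with a≤c, −a<b≤a
reduced forms (8, -5, 15) vs (8, -5, 15) ⇒ equivalent

yes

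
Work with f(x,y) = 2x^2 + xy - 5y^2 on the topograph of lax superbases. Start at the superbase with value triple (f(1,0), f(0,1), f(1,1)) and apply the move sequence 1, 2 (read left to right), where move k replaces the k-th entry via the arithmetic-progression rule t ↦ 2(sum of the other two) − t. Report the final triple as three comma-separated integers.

start (2,-5,-2) = (f(1,0),f(0,1),f(1,1))
replace slot 1: 2·((-5)+(-2)) − 2 = -16 → (-16,-5,-2)
replace slot 2: 2·((-16)+(-2)) − (-5) = -31 → (-16,-31,-2)

-16,-31,-2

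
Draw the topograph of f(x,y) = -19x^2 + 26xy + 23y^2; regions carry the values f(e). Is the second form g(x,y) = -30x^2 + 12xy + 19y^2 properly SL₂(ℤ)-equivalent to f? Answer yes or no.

D₁ = 2424, D₂ = 2424
river cycle of f (length 20): (23, 20, -22), (-22, 24, 21), (21, 18, -25), (-25, 32, 14), (14, 24, -33), (-33, 42, 5), (5, 48, -6), (-6, 48, 5), (5, 42, -33), (-33, 24, 14), … (10 more)
river cycle of g (length 20): (19, 26, -23), (-23, 20, 22), (22, 24, -21), (-21, 18, 25), (25, 32, -14), (-14, 24, 33), (33, 42, -5), (-5, 48, 6), (6, 48, -5), (-5, 42, 33), … (10 more)
cycles differ ⇒ inequivalent

no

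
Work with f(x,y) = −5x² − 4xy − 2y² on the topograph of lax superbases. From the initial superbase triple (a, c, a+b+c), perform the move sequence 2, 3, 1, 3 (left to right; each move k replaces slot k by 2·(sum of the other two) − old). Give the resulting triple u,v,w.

start (-5,-2,-11) = (f(1,0),f(0,1),f(1,1))
replace slot 2: 2·((-5)+(-11)) − (-2) = -30 → (-5,-30,-11)
replace slot 3: 2·((-5)+(-30)) − (-11) = -59 → (-5,-30,-59)
replace slot 1: 2·((-30)+(-59)) − (-5) = -173 → (-173,-30,-59)
replace slot 3: 2·((-173)+(-30)) − (-59) = -347 → (-173,-30,-347)

-173,-30,-347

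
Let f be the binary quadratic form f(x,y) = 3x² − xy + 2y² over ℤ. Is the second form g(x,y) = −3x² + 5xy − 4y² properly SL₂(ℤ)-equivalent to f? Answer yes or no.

D₁ = -23, D₂ = -23
f: flip: (3,-1,2)→(2,1,3)
f: reduced (well bottom): (2,1,3) with a≤c, −a<b≤a
g is negative-definite; reduce −g:
−g: translate: b→1 (≡-5 mod 6), so (3,-5,4)→(3,1,2)
−g: flip: (3,1,2)→(2,-1,3)
−g: reduced (well bottom): (2,-1,3) with a≤c, −a<b≤a
flip sign back: reduced form of g is (-2,1,-3)
reduced forms (2, 1, 3) vs (-2, 1, -3) ⇒ inequivalent

no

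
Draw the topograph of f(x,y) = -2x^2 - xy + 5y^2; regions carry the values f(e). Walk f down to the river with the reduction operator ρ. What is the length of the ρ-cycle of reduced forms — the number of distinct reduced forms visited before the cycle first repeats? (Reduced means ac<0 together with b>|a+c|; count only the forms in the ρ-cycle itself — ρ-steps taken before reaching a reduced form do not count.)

D = 41, ⌊√D⌋ = 6
descent: ρ → (5,1,-2)
descent: ρ → (-2,3,4)  [lands on river]
river: ρ → (4,5,-1)
river: ρ → (-1,5,4)
river: ρ → (4,3,-2)
river: ρ → (-2,5,2)
river: ρ → (2,3,-4)
river: ρ → (-4,5,1)
river: ρ → (1,5,-4)
river: ρ → (-4,3,2)
river: ρ → (2,5,-2)
ρ-cycle length = 10 (tail of 2 descent steps not counted)

10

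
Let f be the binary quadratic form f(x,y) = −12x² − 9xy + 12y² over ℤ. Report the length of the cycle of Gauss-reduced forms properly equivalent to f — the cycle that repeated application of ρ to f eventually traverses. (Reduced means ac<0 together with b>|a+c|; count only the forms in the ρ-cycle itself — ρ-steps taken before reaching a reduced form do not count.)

D = 657, ⌊√D⌋ = 25
descent: ρ → (12,9,-12)  [lands on river]
river: ρ → (-12,15,9)
river: ρ → (9,21,-6)
river: ρ → (-6,15,18)
river: ρ → (18,21,-3)
river: ρ → (-3,21,18)
river: ρ → (18,15,-6)
river: ρ → (-6,21,9)
river: ρ → (9,15,-12)
river: ρ → (-12,9,12)
river: ρ → (12,15,-9)
river: ρ → (-9,21,6)
river: ρ → (6,15,-18)
river: ρ → (-18,21,3)
river: ρ → (3,21,-18)
river: ρ → (-18,15,6)
river: ρ → (6,21,-9)
river: ρ → (-9,15,12)
ρ-cycle length = 18 (tail of 1 descent step not counted)

18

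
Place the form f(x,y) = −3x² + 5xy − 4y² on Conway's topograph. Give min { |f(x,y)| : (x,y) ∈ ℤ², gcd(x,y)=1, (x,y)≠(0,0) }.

translate: b→1 (≡-5 mod 6), so (3,-5,4)→(3,1,2)
flip: (3,1,2)→(2,-1,3)
reduced (well bottom): (2,-1,3) with a≤c, −a<b≤a
well minimum |f| = |-2| = 2 (negative-definite)

2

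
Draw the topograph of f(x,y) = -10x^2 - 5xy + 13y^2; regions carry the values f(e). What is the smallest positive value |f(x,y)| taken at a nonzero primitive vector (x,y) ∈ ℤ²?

descent: ρ → (13,5,-10)  [lands on river]
river: ρ → (-10,15,8)
river: ρ → (8,17,-8)
river: ρ → (-8,15,10)
river: ρ → (10,5,-13)
river: ρ → (-13,21,2)
river: ρ → (2,23,-2)
river: ρ → (-2,21,13)
closes: descent 1, river 8
min |a| on river = 2

2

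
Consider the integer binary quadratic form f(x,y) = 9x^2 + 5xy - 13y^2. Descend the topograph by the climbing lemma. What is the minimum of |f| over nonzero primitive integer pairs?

river: ρ → (-13,21,1)
river: ρ → (1,21,-13)
river: ρ → (-13,5,9)
river: ρ → (9,13,-9)
river: ρ → (-9,5,13)
river: ρ → (13,21,-1)
river: ρ → (-1,21,13)
river: ρ → (13,5,-9)
river: ρ → (-9,13,9)
river: ρ → (9,5,-13)
closes: descent 0, river 10
min |a| on river = 1

1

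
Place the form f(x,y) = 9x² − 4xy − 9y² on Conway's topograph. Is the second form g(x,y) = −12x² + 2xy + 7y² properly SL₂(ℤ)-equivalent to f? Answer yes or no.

D₁ = 340, D₂ = 340
river cycle of f (length 10): (-9, 4, 9), (9, 14, -4), (-4, 18, 1), (1, 18, -4), (-4, 14, 9), (9, 4, -9), (-9, 14, 4), (4, 18, -1), (-1, 18, 4), (4, 14, -9)
river cycle of g (length 14): (7, 12, -7), (-7, 16, 3), (3, 14, -12), (-12, 10, 5), (5, 10, -12), (-12, 14, 3), (3, 16, -7), (-7, 12, 7), (7, 16, -3), (-3, 14, 12), … (4 more)
cycles differ ⇒ inequivalent

no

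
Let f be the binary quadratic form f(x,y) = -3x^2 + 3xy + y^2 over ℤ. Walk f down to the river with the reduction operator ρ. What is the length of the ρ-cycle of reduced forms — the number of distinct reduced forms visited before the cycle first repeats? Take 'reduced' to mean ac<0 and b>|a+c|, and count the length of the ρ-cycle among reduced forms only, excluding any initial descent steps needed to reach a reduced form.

D = 21, ⌊√D⌋ = 4
river: ρ → (1,3,-3)
river: ρ → (-3,3,1)
ρ-cycle length = 2 (tail of 0 descent steps not counted)

2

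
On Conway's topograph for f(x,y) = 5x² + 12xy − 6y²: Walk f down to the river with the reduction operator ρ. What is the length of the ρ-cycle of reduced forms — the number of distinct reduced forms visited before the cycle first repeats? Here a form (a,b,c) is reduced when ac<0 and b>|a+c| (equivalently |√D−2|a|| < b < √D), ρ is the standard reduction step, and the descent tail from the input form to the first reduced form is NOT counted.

D = 264, ⌊√D⌋ = 16
river: ρ → (-6,12,5)
river: ρ → (5,8,-10)
river: ρ → (-10,12,3)
river: ρ → (3,12,-10)
river: ρ → (-10,8,5)
river: ρ → (5,12,-6)
ρ-cycle length = 6 (tail of 0 descent steps not counted)

6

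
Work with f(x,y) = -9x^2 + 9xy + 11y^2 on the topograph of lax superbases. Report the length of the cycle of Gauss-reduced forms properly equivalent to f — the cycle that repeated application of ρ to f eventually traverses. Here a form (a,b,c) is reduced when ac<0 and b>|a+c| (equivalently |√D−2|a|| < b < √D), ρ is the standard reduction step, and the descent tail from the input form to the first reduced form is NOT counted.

D = 477, ⌊√D⌋ = 21
river: ρ → (11,13,-7)
river: ρ → (-7,15,9)
river: ρ → (9,21,-1)
river: ρ → (-1,21,9)
river: ρ → (9,15,-7)
river: ρ → (-7,13,11)
river: ρ → (11,9,-9)
river: ρ → (-9,9,11)
ρ-cycle length = 8 (tail of 0 descent steps not counted)

8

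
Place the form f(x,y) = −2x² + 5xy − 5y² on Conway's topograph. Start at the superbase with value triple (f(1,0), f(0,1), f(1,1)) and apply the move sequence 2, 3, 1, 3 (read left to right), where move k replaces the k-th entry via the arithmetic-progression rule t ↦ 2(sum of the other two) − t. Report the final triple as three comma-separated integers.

start (-2,-5,-2) = (f(1,0),f(0,1),f(1,1))
replace slot 2: 2·((-2)+(-2)) − (-5) = -3 → (-2,-3,-2)
replace slot 3: 2·((-2)+(-3)) − (-2) = -8 → (-2,-3,-8)
replace slot 1: 2·((-3)+(-8)) − (-2) = -20 → (-20,-3,-8)
replace slot 3: 2·((-20)+(-3)) − (-8) = -38 → (-20,-3,-38)

-20,-3,-38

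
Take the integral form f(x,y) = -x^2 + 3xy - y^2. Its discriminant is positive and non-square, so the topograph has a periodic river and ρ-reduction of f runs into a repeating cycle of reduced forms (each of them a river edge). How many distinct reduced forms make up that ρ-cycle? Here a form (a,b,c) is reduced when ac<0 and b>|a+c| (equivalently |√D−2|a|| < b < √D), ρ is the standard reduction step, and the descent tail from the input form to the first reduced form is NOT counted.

D = 5, ⌊√D⌋ = 2
descent: ρ → (-1,1,1)  [lands on river]
river: ρ → (1,1,-1)
ρ-cycle length = 2 (tail of 1 descent step not counted)

2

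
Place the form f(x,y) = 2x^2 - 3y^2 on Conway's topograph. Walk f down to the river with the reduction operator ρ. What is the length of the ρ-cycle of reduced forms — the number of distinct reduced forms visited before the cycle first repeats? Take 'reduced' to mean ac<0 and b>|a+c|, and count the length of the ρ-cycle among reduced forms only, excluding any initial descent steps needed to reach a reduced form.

D = 24, ⌊√D⌋ = 4
descent: ρ → (-3,0,2)
descent: ρ → (2,4,-1)  [lands on river]
river: ρ → (-1,4,2)
ρ-cycle length = 2 (tail of 2 descent steps not counted)

2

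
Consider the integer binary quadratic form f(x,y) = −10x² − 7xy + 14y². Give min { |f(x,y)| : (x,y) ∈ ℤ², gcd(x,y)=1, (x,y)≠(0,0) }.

descent: ρ → (14,7,-10)  [lands on river]
river: ρ → (-10,13,11)
river: ρ → (11,9,-12)
river: ρ → (-12,15,8)
river: ρ → (8,17,-10)
river: ρ → (-10,23,2)
river: ρ → (2,21,-21)
river: ρ → (-21,21,2)
river: ρ → (2,23,-10)
river: ρ → (-10,17,8)
river: ρ → (8,15,-12)
river: ρ → (-12,9,11)
river: ρ → (11,13,-10)
river: ρ → (-10,7,14)
river: ρ → (14,21,-3)
river: ρ → (-3,21,14)
closes: descent 1, river 16
min |a| on river = 2

2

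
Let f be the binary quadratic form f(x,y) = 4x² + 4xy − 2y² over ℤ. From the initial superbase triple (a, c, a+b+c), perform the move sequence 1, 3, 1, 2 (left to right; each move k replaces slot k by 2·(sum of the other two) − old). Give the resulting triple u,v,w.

start (4,-2,6) = (f(1,0),f(0,1),f(1,1))
replace slot 1: 2·((-2)+6) − 4 = 4 → (4,-2,6)
replace slot 3: 2·(4+(-2)) − 6 = -2 → (4,-2,-2)
replace slot 1: 2·((-2)+(-2)) − 4 = -12 → (-12,-2,-2)
replace slot 2: 2·((-12)+(-2)) − (-2) = -26 → (-12,-26,-2)

-12,-26,-2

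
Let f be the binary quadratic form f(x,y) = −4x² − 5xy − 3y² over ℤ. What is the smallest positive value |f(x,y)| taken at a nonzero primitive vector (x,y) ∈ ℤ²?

translate: b→-3 (≡5 mod 8), so (4,5,3)→(4,-3,2)
flip: (4,-3,2)→(2,3,4)
translate: b→-1 (≡3 mod 4), so (2,3,4)→(2,-1,3)
reduced (well bottom): (2,-1,3) with a≤c, −a<b≤a
well minimum |f| = |-2| = 2 (negative-definite)

2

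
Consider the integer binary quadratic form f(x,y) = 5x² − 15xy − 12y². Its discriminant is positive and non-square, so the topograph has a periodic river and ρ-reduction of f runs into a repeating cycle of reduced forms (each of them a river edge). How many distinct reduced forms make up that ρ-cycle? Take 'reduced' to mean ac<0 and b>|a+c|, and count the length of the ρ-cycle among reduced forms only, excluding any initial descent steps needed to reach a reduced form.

D = 465, ⌊√D⌋ = 21
descent: ρ → (-12,15,5)  [lands on river]
river: ρ → (5,15,-12)
river: ρ → (-12,9,8)
river: ρ → (8,7,-13)
river: ρ → (-13,19,2)
river: ρ → (2,21,-3)
river: ρ → (-3,21,2)
river: ρ → (2,19,-13)
river: ρ → (-13,7,8)
river: ρ → (8,9,-12)
ρ-cycle length = 10 (tail of 1 descent step not counted)

10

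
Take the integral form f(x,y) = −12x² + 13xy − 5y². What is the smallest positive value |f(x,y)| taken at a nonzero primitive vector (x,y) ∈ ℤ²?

translate: b→11 (≡-13 mod 24), so (12,-13,5)→(12,11,4)
flip: (12,11,4)→(4,-11,12)
translate: b→-3 (≡-11 mod 8), so (4,-11,12)→(4,-3,5)
reduced (well bottom): (4,-3,5) with a≤c, −a<b≤a
well minimum |f| = |-4| = 4 (negative-definite)

4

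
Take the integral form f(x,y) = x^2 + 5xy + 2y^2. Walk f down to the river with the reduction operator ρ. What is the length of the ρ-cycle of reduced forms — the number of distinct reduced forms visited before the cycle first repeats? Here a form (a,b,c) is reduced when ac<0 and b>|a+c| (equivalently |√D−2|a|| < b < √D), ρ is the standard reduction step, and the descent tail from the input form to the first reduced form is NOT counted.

D = 17, ⌊√D⌋ = 4
descent: ρ → (2,3,-1)  [lands on river]
river: ρ → (-1,3,2)
river: ρ → (2,1,-2)
river: ρ → (-2,3,1)
river: ρ → (1,3,-2)
river: ρ → (-2,1,2)
ρ-cycle length = 6 (tail of 1 descent step not counted)

6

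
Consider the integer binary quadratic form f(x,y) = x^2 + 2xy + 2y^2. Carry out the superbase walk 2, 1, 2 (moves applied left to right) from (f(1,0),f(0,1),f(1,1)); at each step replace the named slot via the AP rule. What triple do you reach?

start (1,2,5) = (f(1,0),f(0,1),f(1,1))
replace slot 2: 2·(1+5) − 2 = 10 → (1,10,5)
replace slot 1: 2·(10+5) − 1 = 29 → (29,10,5)
replace slot 2: 2·(29+5) − 10 = 58 → (29,58,5)

29,58,5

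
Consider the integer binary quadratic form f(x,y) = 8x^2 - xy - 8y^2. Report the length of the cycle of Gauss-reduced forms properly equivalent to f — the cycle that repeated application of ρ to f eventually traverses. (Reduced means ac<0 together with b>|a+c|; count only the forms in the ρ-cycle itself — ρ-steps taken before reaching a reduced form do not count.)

D = 257, ⌊√D⌋ = 16
descent: ρ → (-8,1,8)  [lands on river]
river: ρ → (8,15,-1)
river: ρ → (-1,15,8)
river: ρ → (8,1,-8)
river: ρ → (-8,15,1)
river: ρ → (1,15,-8)
ρ-cycle length = 6 (tail of 1 descent step not counted)

6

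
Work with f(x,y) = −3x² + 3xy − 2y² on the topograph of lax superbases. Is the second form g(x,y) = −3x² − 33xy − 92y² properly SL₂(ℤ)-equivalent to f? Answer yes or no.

D₁ = -15, D₂ = -15
f is negative-definite; reduce −f:
−f: translate: b→3 (≡-3 mod 6), so (3,-3,2)→(3,3,2)
−f: flip: (3,3,2)→(2,-3,3)
−f: translate: b→1 (≡-3 mod 4), so (2,-3,3)→(2,1,2)
−f: reduced (well bottom): (2,1,2) with a≤c, −a<b≤a
flip sign back: reduced form of f is (-2,-1,-2)
g is negative-definite; reduce −g:
−g: translate: b→3 (≡33 mod 6), so (3,33,92)→(3,3,2)
−g: flip: (3,3,2)→(2,-3,3)
−g: translate: b→1 (≡-3 mod 4), so (2,-3,3)→(2,1,2)
−g: reduced (well bottom): (2,1,2) with a≤c, −a<b≤a
flip sign back: reduced form of g is (-2,-1,-2)
reduced forms (-2, -1, -2) vs (-2, -1, -2) ⇒ equivalent

yes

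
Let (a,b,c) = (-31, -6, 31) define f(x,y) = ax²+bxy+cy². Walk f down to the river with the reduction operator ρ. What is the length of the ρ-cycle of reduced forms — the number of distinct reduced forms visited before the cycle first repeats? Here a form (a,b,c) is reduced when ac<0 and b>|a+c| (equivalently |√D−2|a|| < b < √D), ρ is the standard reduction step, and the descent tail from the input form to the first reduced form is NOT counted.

D = 3880, ⌊√D⌋ = 62
descent: ρ → (31,6,-31)  [lands on river]
river: ρ → (-31,56,6)
river: ρ → (6,52,-49)
river: ρ → (-49,46,9)
river: ρ → (9,62,-1)
river: ρ → (-1,62,9)
river: ρ → (9,46,-49)
river: ρ → (-49,52,6)
river: ρ → (6,56,-31)
river: ρ → (-31,6,31)
river: ρ → (31,56,-6)
river: ρ → (-6,52,49)
river: ρ → (49,46,-9)
river: ρ → (-9,62,1)
river: ρ → (1,62,-9)
river: ρ → (-9,46,49)
river: ρ → (49,52,-6)
river: ρ → (-6,56,31)
ρ-cycle length = 18 (tail of 1 descent step not counted)

18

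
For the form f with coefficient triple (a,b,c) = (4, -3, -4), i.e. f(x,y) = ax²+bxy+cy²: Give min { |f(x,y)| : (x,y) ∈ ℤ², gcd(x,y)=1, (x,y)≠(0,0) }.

descent: ρ → (-4,3,4)  [lands on river]
river: ρ → (4,5,-3)
river: ρ → (-3,7,2)
river: ρ → (2,5,-6)
river: ρ → (-6,7,1)
river: ρ → (1,7,-6)
river: ρ → (-6,5,2)
river: ρ → (2,7,-3)
river: ρ → (-3,5,4)
river: ρ → (4,3,-4)
river: ρ → (-4,5,3)
river: ρ → (3,7,-2)
river: ρ → (-2,5,6)
river: ρ → (6,7,-1)
river: ρ → (-1,7,6)
river: ρ → (6,5,-2)
river: ρ → (-2,7,3)
river: ρ → (3,5,-4)
closes: descent 1, river 18
min |a| on river = 1

1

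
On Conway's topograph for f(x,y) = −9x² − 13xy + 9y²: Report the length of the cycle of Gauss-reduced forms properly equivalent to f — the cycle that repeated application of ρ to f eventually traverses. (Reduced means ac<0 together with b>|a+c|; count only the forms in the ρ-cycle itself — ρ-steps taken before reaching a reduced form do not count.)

D = 493, ⌊√D⌋ = 22
descent: ρ → (9,13,-9)  [lands on river]
river: ρ → (-9,5,13)
river: ρ → (13,21,-1)
river: ρ → (-1,21,13)
river: ρ → (13,5,-9)
river: ρ → (-9,13,9)
river: ρ → (9,5,-13)
river: ρ → (-13,21,1)
river: ρ → (1,21,-13)
river: ρ → (-13,5,9)
ρ-cycle length = 10 (tail of 1 descent step not counted)

10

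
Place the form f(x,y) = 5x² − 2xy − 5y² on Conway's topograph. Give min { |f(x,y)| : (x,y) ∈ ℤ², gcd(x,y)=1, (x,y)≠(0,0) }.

descent: ρ → (-5,2,5)  [lands on river]
river: ρ → (5,8,-2)
river: ρ → (-2,8,5)
river: ρ → (5,2,-5)
river: ρ → (-5,8,2)
river: ρ → (2,8,-5)
closes: descent 1, river 6
min |a| on river = 2

2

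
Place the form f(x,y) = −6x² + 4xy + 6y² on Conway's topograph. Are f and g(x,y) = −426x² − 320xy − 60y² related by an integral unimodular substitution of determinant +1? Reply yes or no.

D₁ = 160, D₂ = 160
river cycle of f (length 6): (6, 8, -4), (-4, 8, 6), (6, 4, -6), (-6, 8, 4), (4, 8, -6), (-6, 4, 6)
river cycle of g (length 6): (-6, 4, 6), (6, 8, -4), (-4, 8, 6), (6, 4, -6), (-6, 8, 4), (4, 8, -6)
cycles coincide ⇒ equivalent

yes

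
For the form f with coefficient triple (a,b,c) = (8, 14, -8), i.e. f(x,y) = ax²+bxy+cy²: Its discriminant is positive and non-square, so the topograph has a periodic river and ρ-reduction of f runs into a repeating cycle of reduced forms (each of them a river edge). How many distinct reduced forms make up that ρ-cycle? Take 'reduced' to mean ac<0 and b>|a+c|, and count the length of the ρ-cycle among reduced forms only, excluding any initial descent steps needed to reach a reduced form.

D = 452, ⌊√D⌋ = 21
river: ρ → (-8,18,4)
river: ρ → (4,14,-16)
river: ρ → (-16,18,2)
river: ρ → (2,18,-16)
river: ρ → (-16,14,4)
river: ρ → (4,18,-8)
river: ρ → (-8,14,8)
river: ρ → (8,18,-4)
river: ρ → (-4,14,16)
river: ρ → (16,18,-2)
river: ρ → (-2,18,16)
river: ρ → (16,14,-4)
river: ρ → (-4,18,8)
river: ρ → (8,14,-8)
ρ-cycle length = 14 (tail of 0 descent steps not counted)

14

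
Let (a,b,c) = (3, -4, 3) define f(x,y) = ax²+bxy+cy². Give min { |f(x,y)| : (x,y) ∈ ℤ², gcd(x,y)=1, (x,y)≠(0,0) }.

translate: b→2 (≡-4 mod 6), so (3,-4,3)→(3,2,2)
flip: (3,2,2)→(2,-2,3)
translate: b→2 (≡-2 mod 4), so (2,-2,3)→(2,2,3)
reduced (well bottom): (2,2,3) with a≤c, −a<b≤a
well minimum = a = 2

2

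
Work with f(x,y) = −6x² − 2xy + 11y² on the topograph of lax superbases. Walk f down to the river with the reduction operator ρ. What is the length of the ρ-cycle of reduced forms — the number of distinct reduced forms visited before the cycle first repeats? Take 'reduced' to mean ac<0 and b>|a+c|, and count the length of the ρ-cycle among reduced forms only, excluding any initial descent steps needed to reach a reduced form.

D = 268, ⌊√D⌋ = 16
descent: ρ → (11,2,-6)
descent: ρ → (-6,10,7)  [lands on river]
river: ρ → (7,4,-9)
river: ρ → (-9,14,2)
river: ρ → (2,14,-9)
river: ρ → (-9,4,7)
river: ρ → (7,10,-6)
river: ρ → (-6,14,3)
river: ρ → (3,16,-1)
river: ρ → (-1,16,3)
river: ρ → (3,14,-6)
ρ-cycle length = 10 (tail of 2 descent steps not counted)

10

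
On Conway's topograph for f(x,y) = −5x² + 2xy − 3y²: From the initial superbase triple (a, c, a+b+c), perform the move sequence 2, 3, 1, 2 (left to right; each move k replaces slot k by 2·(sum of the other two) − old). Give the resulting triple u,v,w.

start (-5,-3,-6) = (f(1,0),f(0,1),f(1,1))
replace slot 2: 2·((-5)+(-6)) − (-3) = -19 → (-5,-19,-6)
replace slot 3: 2·((-5)+(-19)) − (-6) = -42 → (-5,-19,-42)
replace slot 1: 2·((-19)+(-42)) − (-5) = -117 → (-117,-19,-42)
replace slot 2: 2·((-117)+(-42)) − (-19) = -299 → (-117,-299,-42)

-117,-299,-42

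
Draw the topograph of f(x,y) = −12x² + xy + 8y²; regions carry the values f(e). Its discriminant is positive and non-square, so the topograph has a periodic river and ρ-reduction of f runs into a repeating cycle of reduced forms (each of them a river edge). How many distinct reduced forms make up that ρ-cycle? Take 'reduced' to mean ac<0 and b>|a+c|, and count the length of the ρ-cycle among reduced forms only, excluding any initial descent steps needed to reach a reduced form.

D = 385, ⌊√D⌋ = 19
descent: ρ → (8,15,-5)  [lands on river]
river: ρ → (-5,15,8)
river: ρ → (8,17,-3)
river: ρ → (-3,19,2)
river: ρ → (2,17,-12)
river: ρ → (-12,7,7)
river: ρ → (7,7,-12)
river: ρ → (-12,17,2)
river: ρ → (2,19,-3)
river: ρ → (-3,17,8)
ρ-cycle length = 10 (tail of 1 descent step not counted)

10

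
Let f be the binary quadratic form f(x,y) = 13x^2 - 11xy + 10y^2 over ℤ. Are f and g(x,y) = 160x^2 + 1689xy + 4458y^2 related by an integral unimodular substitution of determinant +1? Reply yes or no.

D₁ = -399, D₂ = -399
f: flip: (13,-11,10)→(10,11,13)
f: translate: b→-9 (≡11 mod 20), so (10,11,13)→(10,-9,12)
f: reduced (well bottom): (10,-9,12) with a≤c, −a<b≤a
g: translate: b→89 (≡1689 mod 320), so (160,1689,4458)→(160,89,13)
g: flip: (160,89,13)→(13,-89,160)
g: translate: b→-11 (≡-89 mod 26), so (13,-89,160)→(13,-11,10)
g: flip: (13,-11,10)→(10,11,13)
g: translate: b→-9 (≡11 mod 20), so (10,11,13)→(10,-9,12)
g: reduced (well bottom): (10,-9,12) with a≤c, −a<b≤a
reduced forms (10, -9, 12) vs (10, -9, 12) ⇒ equivalent

yes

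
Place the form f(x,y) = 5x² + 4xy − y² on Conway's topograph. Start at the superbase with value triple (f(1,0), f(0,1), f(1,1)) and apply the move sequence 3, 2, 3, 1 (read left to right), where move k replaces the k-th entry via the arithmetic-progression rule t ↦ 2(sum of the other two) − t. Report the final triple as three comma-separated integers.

start (5,-1,8) = (f(1,0),f(0,1),f(1,1))
replace slot 3: 2·(5+(-1)) − 8 = 0 → (5,-1,0)
replace slot 2: 2·(5+0) − (-1) = 11 → (5,11,0)
replace slot 3: 2·(5+11) − 0 = 32 → (5,11,32)
replace slot 1: 2·(11+32) − 5 = 81 → (81,11,32)

81,11,32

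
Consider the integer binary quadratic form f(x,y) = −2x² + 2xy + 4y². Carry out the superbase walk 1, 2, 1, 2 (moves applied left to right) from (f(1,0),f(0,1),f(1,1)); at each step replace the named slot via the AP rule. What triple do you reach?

start (-2,4,4) = (f(1,0),f(0,1),f(1,1))
replace slot 1: 2·(4+4) − (-2) = 18 → (18,4,4)
replace slot 2: 2·(18+4) − 4 = 40 → (18,40,4)
replace slot 1: 2·(40+4) − 18 = 70 → (70,40,4)
replace slot 2: 2·(70+4) − 40 = 108 → (70,108,4)

70,108,4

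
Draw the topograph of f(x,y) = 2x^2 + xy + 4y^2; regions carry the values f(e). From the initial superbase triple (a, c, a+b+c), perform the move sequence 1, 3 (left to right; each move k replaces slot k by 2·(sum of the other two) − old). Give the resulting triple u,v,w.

start (2,4,7) = (f(1,0),f(0,1),f(1,1))
replace slot 1: 2·(4+7) − 2 = 20 → (20,4,7)
replace slot 3: 2·(20+4) − 7 = 41 → (20,4,41)

20,4,41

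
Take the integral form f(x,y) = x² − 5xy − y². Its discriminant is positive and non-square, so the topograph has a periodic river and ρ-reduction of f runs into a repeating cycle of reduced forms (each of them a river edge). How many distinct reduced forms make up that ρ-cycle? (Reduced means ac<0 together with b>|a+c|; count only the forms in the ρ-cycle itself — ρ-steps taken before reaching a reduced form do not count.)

D = 29, ⌊√D⌋ = 5
descent: ρ → (-1,5,1)  [lands on river]
river: ρ → (1,5,-1)
ρ-cycle length = 2 (tail of 1 descent step not counted)

2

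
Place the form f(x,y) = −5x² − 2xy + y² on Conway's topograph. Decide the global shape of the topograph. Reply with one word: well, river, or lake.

D = b²−4ac = (-2)² − 4·(-5)·1 = 24
D > 0 non-square ⇒ indefinite ⇒ periodic river

river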